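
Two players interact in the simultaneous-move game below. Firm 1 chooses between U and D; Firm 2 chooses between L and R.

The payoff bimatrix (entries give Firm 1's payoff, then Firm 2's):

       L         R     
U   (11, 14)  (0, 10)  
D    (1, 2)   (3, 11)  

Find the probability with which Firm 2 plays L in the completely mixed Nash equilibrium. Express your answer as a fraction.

Let y be the probability that Firm 2 plays L. In a completely mixed equilibrium, Firm 1 must be indifferent between U and D.
Firm 1's expected payoff from U is 11y; from D it is y + 3(1−y).
Setting these equal: 11y = −2y + 3, so y = 3/13.

3/13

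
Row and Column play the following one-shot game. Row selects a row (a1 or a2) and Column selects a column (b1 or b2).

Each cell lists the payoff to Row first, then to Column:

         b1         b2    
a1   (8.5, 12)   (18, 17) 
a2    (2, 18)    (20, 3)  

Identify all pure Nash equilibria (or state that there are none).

(a1, b1): Column prefers b2 (17 > 12) — not an equilibrium.
(a1, b2): Row prefers a2 (20 > 18) — not an equilibrium.
(a2, b1): Row prefers a1 (8.5 > 2) — not an equilibrium.
(a2, b2): Column prefers b1 (18 > 3) — not an equilibrium.

none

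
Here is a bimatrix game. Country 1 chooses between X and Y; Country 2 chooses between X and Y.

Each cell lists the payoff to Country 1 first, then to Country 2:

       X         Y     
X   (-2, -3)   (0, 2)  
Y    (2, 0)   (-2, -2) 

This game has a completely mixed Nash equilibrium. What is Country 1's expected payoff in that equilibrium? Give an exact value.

First find q, the probability Country 2 plays X, from Country 1's indifference between X and Y: −2q = 2q − 2(1−q), giving q = 1/3.
Since Country 1 is indifferent in equilibrium, Country 1's expected payoff equals the payoff from either row against (1/3, 2/3). Using X: −2(1/3) = -2/3.

-2/3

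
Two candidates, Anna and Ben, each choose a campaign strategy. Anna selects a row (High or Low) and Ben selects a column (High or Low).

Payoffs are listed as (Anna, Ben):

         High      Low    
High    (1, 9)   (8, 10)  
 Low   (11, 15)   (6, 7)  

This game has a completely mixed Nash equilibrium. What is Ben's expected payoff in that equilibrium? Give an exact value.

29/3

First find x, the probability Anna plays High, from Ben's indifference between High and Low: 9x + 15(1−x) = 10x + 7(1−x), giving x = 8/9.
Since Ben is indifferent in equilibrium, Ben's expected payoff equals the payoff from either column against (8/9, 1/9). Using High: 9(8/9) + 15(1/9) = 29/3.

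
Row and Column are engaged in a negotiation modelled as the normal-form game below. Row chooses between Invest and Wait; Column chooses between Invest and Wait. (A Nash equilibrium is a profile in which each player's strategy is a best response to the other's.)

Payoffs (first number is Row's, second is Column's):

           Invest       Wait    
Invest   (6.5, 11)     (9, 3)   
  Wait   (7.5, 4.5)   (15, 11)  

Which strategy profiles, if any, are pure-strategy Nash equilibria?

(Invest, Invest): Row prefers Wait (7.5 > 6.5) — not an equilibrium.
(Invest, Wait): Row prefers Wait (15 > 9); Column prefers Invest (11 > 3) — not an equilibrium.
(Wait, Invest): Column prefers Wait (11 > 4.5) — not an equilibrium.
(Wait, Wait): Row gets 15 ≥ 9 from Invest, and Column gets 11 ≥ 4.5 from Invest — Nash equilibrium.

(Wait, Wait)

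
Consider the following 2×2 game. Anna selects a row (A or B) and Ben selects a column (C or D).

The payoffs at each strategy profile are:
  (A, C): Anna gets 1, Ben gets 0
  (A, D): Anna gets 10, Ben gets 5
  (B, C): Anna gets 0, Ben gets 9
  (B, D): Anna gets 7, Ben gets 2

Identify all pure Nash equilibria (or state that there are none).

(A, C): Ben prefers D (5 > 0) — not an equilibrium.
(A, D): Anna gets 10 ≥ 7 from B, and Ben gets 5 ≥ 0 from C — Nash equilibrium.
(B, C): Anna prefers A (1 > 0) — not an equilibrium.
(B, D): Anna prefers A (10 > 7); Ben prefers C (9 > 2) — not an equilibrium.

(A, D)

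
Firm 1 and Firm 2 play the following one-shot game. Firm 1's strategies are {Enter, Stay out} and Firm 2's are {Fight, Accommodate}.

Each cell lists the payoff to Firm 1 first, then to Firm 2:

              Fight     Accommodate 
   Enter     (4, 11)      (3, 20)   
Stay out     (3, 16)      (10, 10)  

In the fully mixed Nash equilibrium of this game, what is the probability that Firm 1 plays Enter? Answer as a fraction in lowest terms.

2/5

Let x be the probability that Firm 1 plays Enter. In a completely mixed equilibrium, Firm 2 must be indifferent between Fight and Accommodate.
Firm 2's expected payoff from Fight is 11x + 16(1−x); from Accommodate it is 20x + 10(1−x).
Setting these equal: −5x + 16 = 10x + 10, so x = 2/5.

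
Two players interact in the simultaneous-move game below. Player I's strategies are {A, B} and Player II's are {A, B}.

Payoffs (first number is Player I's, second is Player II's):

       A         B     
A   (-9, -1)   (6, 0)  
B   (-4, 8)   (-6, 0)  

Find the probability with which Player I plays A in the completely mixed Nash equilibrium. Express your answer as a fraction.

Let r be the probability that Player I plays A. In a completely mixed equilibrium, Player II must be indifferent between A and B.
Player II's expected payoff from A is −r + 8(1−r); from B it is 0.
Setting these equal: −9r + 8 = 0, so r = 8/9.

8/9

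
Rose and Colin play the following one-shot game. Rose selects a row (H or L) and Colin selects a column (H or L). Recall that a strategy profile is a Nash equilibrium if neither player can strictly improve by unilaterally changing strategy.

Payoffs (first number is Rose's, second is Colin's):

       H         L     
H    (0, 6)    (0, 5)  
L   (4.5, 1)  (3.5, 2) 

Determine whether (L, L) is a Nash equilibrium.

Yes

At (L, L), Rose earns 3.5; switching to H would give 0, so Rose has no profitable deviation.
Colin earns 2; switching to H would give 1, so Colin has no profitable deviation.
Neither player can gain by a unilateral deviation, so this profile is a Nash equilibrium.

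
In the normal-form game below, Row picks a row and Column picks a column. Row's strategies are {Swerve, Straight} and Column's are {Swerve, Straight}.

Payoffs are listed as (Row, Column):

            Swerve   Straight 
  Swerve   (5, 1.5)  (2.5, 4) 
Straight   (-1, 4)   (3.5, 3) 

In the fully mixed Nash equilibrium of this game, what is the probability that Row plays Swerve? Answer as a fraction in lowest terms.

2/7

Let r be the probability that Row plays Swerve. In a completely mixed equilibrium, Column must be indifferent between Swerve and Straight.
Column's expected payoff from Swerve is 1.5r + 4(1−r); from Straight it is 4r + 3(1−r).
Setting these equal: −2.5r + 4 = r + 3, so r = 2/7.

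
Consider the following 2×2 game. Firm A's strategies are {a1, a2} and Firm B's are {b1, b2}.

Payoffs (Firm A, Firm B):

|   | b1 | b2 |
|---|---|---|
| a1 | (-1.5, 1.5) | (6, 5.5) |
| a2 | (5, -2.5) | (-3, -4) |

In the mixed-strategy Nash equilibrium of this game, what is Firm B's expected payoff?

-31/22

First find x, the probability Firm A plays a1, from Firm B's indifference between b1 and b2: 1.5x − 2.5(1−x) = 5.5x − 4(1−x), giving x = 3/11.
Since Firm B is indifferent in equilibrium, Firm B's expected payoff equals the payoff from either column against (3/11, 8/11). Using b1: 1.5(3/11) − 2.5(8/11) = -31/22.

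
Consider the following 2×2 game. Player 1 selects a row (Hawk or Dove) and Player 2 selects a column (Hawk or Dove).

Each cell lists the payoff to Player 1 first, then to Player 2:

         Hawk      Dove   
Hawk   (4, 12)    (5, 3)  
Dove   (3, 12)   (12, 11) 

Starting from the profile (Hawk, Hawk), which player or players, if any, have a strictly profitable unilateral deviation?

Player 1 at (Hawk, Hawk) earns 4; deviating to Dove yields 3 — not better.
Player 2 earns 12; deviating to Dove yields 3 — not better.
Neither player can strictly improve; the profile is a Nash equilibrium.

Neither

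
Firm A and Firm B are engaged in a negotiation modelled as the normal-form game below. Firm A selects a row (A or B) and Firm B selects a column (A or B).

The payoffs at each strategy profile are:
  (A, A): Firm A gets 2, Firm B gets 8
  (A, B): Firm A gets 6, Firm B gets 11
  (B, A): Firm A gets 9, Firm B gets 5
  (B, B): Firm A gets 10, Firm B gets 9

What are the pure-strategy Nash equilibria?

(A, A): Firm A prefers B (9 > 2); Firm B prefers B (11 > 8) — not an equilibrium.
(A, B): Firm A prefers B (10 > 6) — not an equilibrium.
(B, A): Firm B prefers B (9 > 5) — not an equilibrium.
(B, B): Firm A gets 10 ≥ 6 from A, and Firm B gets 9 ≥ 5 from A — Nash equilibrium.

(B, B)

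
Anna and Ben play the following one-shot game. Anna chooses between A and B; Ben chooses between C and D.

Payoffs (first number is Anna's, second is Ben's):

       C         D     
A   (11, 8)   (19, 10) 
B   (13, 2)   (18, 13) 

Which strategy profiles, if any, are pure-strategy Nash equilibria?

(A, D)

(A, C): Anna prefers B (13 > 11); Ben prefers D (10 > 8) — not an equilibrium.
(A, D): Anna gets 19 ≥ 18 from B, and Ben gets 10 ≥ 8 from C — Nash equilibrium.
(B, C): Ben prefers D (13 > 2) — not an equilibrium.
(B, D): Anna prefers A (19 > 18) — not an equilibrium.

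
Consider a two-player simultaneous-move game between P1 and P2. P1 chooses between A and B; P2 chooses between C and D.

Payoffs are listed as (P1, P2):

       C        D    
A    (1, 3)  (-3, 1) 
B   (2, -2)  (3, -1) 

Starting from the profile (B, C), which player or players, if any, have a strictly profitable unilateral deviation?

P2

P1 at (B, C) earns 2; deviating to A yields 1 — not better.
P2 earns -2; deviating to D yields -1 — a strict improvement.
Only P2 has a strictly profitable deviation.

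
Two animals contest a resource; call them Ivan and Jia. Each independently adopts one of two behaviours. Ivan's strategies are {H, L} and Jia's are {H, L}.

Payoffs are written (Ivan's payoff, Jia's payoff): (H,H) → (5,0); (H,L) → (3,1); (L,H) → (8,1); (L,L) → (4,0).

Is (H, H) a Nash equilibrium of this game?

At (H, H), Ivan earns 5; switching to L would give 8, so Ivan would deviate.
Jia earns 0; switching to L would give 1, so Jia would deviate.
Since at least one player can profitably deviate, this is not a Nash equilibrium.

No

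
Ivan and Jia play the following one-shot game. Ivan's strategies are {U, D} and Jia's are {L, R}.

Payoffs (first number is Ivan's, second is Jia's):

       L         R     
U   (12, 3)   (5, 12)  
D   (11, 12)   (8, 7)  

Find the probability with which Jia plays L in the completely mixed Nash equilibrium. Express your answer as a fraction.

Let y be the probability that Jia plays L. In a completely mixed equilibrium, Ivan must be indifferent between U and D.
Ivan's expected payoff from U is 12y + 5(1−y); from D it is 11y + 8(1−y).
Setting these equal: 7y + 5 = 3y + 8, so y = 3/4.

3/4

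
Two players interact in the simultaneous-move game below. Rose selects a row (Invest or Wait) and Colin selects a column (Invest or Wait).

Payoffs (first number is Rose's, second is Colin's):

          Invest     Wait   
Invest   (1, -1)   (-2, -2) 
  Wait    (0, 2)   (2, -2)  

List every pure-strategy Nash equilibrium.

(Invest, Invest)

(Invest, Invest): Rose gets 1 ≥ 0 from Wait, and Colin gets -1 ≥ -2 from Wait — Nash equilibrium.
(Invest, Wait): Rose prefers Wait (2 > -2); Colin prefers Invest (-1 > -2) — not an equilibrium.
(Wait, Invest): Rose prefers Invest (1 > 0) — not an equilibrium.
(Wait, Wait): Colin prefers Invest (2 > -2) — not an equilibrium.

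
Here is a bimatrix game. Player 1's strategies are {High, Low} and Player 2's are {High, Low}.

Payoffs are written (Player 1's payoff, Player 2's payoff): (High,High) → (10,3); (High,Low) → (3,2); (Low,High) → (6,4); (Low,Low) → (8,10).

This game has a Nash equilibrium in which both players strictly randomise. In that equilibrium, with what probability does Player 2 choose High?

5/9

Let y be the probability that Player 2 plays High. In a completely mixed equilibrium, Player 1 must be indifferent between High and Low.
Player 1's expected payoff from High is 10y + 3(1−y); from Low it is 6y + 8(1−y).
Setting these equal: 7y + 3 = −2y + 8, so y = 5/9.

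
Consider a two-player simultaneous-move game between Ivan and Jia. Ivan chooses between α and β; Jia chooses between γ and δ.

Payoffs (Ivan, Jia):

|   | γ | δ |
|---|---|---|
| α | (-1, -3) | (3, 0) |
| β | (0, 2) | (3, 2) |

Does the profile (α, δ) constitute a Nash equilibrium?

At (α, δ), Ivan earns 3; switching to β would give 3, so Ivan has no profitable deviation.
Jia earns 0; switching to γ would give -3, so Jia has no profitable deviation.
Neither player can gain by a unilateral deviation, so this profile is a Nash equilibrium.

Yes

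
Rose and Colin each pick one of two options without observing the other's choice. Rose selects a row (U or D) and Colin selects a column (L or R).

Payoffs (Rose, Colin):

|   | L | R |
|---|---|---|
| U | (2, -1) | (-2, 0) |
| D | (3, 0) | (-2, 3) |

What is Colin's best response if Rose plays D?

R

Against D, Colin earns 0 from L and 3 from R.
So R is the best response.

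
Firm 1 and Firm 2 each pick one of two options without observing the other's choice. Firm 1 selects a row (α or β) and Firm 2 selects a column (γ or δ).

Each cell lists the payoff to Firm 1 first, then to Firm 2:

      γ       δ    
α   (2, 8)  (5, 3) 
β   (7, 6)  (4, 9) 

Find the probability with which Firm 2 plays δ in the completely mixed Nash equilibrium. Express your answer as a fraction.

Let y be the probability that Firm 2 plays γ. In a completely mixed equilibrium, Firm 1 must be indifferent between α and β.
Firm 1's expected payoff from α is 2y + 5(1−y); from β it is 7y + 4(1−y).
Setting these equal: −3y + 5 = 3y + 4, so y = 1/6.
Therefore Firm 2 plays δ with probability 1 − 1/6 = 5/6.

5/6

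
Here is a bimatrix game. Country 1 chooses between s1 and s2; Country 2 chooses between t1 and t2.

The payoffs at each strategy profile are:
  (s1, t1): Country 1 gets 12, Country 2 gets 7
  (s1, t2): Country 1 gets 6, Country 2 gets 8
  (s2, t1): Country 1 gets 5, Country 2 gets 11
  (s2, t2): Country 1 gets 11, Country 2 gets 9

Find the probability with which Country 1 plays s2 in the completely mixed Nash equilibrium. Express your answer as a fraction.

Let x be the probability that Country 1 plays s1. In a completely mixed equilibrium, Country 2 must be indifferent between t1 and t2.
Country 2's expected payoff from t1 is 7x + 11(1−x); from t2 it is 8x + 9(1−x).
Setting these equal: −4x + 11 = −x + 9, so x = 2/3.
Therefore Country 1 plays s2 with probability 1 − 2/3 = 1/3.

1/3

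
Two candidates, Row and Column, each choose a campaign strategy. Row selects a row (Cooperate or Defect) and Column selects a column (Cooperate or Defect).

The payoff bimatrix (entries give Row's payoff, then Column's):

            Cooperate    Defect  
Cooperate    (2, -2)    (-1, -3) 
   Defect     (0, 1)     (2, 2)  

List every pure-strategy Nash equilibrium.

(Cooperate, Cooperate): Row gets 2 ≥ 0 from Defect, and Column gets -2 ≥ -3 from Defect — Nash equilibrium.
(Cooperate, Defect): Row prefers Defect (2 > -1); Column prefers Cooperate (-2 > -3) — not an equilibrium.
(Defect, Cooperate): Row prefers Cooperate (2 > 0); Column prefers Defect (2 > 1) — not an equilibrium.
(Defect, Defect): Row gets 2 ≥ -1 from Cooperate, and Column gets 2 ≥ 1 from Cooperate — Nash equilibrium.

(Cooperate, Cooperate) and (Defect, Defect)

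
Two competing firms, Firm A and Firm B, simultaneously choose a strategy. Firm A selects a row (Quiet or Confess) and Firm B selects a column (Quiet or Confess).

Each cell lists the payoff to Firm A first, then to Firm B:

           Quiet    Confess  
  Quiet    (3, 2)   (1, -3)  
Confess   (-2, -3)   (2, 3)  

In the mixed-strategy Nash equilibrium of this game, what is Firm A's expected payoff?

First find q, the probability Firm B plays Quiet, from Firm A's indifference between Quiet and Confess: 3q + (1−q) = −2q + 2(1−q), giving q = 1/6.
Since Firm A is indifferent in equilibrium, Firm A's expected payoff equals the payoff from either row against (1/6, 5/6). Using Quiet: 3(1/6) + (5/6) = 4/3.

4/3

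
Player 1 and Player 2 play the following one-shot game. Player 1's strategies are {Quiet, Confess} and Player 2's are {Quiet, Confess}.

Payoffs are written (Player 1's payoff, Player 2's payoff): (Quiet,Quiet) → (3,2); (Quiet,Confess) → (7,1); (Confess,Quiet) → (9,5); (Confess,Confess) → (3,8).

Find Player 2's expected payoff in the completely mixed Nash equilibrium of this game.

First find x, the probability Player 1 plays Quiet, from Player 2's indifference between Quiet and Confess: 2x + 5(1−x) = x + 8(1−x), giving x = 3/4.
Since Player 2 is indifferent in equilibrium, Player 2's expected payoff equals the payoff from either column against (3/4, 1/4). Using Quiet: 2(3/4) + 5(1/4) = 11/4.

11/4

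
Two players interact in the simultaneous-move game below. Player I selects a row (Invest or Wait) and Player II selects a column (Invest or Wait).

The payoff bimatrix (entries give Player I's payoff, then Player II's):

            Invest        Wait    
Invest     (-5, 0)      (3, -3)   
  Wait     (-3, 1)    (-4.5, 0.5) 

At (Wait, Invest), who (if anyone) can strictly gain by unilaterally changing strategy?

Player I at (Wait, Invest) earns -3; deviating to Invest yields -5 — not better.
Player II earns 1; deviating to Wait yields 0.5 — not better.
Neither player can strictly improve; the profile is a Nash equilibrium.

Neither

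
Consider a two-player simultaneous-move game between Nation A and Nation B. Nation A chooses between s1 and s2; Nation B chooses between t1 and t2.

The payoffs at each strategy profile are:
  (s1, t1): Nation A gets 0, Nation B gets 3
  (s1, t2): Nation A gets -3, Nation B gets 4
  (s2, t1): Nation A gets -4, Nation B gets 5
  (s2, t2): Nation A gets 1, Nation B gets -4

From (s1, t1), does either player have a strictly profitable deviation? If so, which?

Nation A at (s1, t1) earns 0; deviating to s2 yields -4 — not better.
Nation B earns 3; deviating to t2 yields 4 — a strict improvement.
Only Nation B has a strictly profitable deviation.

Nation B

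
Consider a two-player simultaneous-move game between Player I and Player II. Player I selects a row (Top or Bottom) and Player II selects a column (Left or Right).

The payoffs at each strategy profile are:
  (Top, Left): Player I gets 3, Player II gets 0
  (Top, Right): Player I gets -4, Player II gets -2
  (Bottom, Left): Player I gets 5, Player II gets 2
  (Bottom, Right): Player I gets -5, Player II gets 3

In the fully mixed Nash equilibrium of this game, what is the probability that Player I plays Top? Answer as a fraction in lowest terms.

1/3

Let p be the probability that Player I plays Top. In a completely mixed equilibrium, Player II must be indifferent between Left and Right.
Player II's expected payoff from Left is 2(1−p); from Right it is −2p + 3(1−p).
Setting these equal: −2p + 2 = −5p + 3, so p = 1/3.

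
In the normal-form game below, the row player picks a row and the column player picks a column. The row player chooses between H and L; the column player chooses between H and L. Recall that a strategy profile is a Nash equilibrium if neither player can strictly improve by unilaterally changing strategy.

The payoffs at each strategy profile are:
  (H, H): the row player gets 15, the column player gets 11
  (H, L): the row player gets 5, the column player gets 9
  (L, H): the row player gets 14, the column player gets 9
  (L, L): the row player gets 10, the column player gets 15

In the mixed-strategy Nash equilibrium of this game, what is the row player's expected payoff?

40/3

First find q, the probability the column player plays H, from the row player's indifference between H and L: 15q + 5(1−q) = 14q + 10(1−q), giving q = 5/6.
Since the row player is indifferent in equilibrium, the row player's expected payoff equals the payoff from either row against (5/6, 1/6). Using H: 15(5/6) + 5(1/6) = 40/3.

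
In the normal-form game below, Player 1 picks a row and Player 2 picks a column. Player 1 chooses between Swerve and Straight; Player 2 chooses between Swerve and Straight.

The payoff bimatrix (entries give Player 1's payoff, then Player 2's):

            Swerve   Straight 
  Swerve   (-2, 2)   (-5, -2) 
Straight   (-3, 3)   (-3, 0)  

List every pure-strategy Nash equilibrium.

(Swerve, Swerve)

(Swerve, Swerve): Player 1 gets -2 ≥ -3 from Straight, and Player 2 gets 2 ≥ -2 from Straight — Nash equilibrium.
(Swerve, Straight): Player 1 prefers Straight (-3 > -5); Player 2 prefers Swerve (2 > -2) — not an equilibrium.
(Straight, Swerve): Player 1 prefers Swerve (-2 > -3) — not an equilibrium.
(Straight, Straight): Player 2 prefers Swerve (3 > 0) — not an equilibrium.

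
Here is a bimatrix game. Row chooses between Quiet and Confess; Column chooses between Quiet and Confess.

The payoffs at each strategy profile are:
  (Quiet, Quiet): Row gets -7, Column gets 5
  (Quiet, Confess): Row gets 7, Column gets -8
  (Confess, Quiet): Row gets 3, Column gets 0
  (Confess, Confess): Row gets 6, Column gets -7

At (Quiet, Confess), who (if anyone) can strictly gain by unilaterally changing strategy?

Column

Row at (Quiet, Confess) earns 7; deviating to Confess yields 6 — not better.
Column earns -8; deviating to Quiet yields 5 — a strict improvement.
Only Column has a strictly profitable deviation.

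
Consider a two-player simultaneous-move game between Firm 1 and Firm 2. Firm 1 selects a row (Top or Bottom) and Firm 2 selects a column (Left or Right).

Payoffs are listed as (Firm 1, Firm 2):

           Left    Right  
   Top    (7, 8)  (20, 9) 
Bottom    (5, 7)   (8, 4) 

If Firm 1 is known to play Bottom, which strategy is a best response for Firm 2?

Left

Against Bottom, Firm 2 earns 7 from Left and 4 from Right.
So Left is the best response.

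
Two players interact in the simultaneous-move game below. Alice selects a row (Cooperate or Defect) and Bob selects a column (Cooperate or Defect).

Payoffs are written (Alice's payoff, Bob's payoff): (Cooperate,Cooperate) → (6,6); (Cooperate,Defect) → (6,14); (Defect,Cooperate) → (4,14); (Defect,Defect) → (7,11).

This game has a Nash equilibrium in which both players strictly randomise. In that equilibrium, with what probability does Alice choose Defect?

8/11

Let p be the probability that Alice plays Cooperate. In a completely mixed equilibrium, Bob must be indifferent between Cooperate and Defect.
Bob's expected payoff from Cooperate is 6p + 14(1−p); from Defect it is 14p + 11(1−p).
Setting these equal: −8p + 14 = 3p + 11, so p = 3/11.
Therefore Alice plays Defect with probability 1 − 3/11 = 8/11.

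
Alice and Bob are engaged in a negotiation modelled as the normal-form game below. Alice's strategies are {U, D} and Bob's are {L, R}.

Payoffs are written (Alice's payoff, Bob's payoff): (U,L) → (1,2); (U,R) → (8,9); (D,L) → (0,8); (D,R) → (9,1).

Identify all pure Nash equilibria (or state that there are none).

none

(U, L): Bob prefers R (9 > 2) — not an equilibrium.
(U, R): Alice prefers D (9 > 8) — not an equilibrium.
(D, L): Alice prefers U (1 > 0) — not an equilibrium.
(D, R): Bob prefers L (8 > 1) — not an equilibrium.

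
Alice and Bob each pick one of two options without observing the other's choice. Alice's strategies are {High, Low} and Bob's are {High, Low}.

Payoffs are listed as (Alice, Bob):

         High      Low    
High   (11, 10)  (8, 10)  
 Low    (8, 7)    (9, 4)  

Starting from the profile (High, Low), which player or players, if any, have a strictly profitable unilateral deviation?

Alice

Alice at (High, Low) earns 8; deviating to Low yields 9 — a strict improvement.
Bob earns 10; deviating to High yields 10 — not better.
Only Alice has a strictly profitable deviation.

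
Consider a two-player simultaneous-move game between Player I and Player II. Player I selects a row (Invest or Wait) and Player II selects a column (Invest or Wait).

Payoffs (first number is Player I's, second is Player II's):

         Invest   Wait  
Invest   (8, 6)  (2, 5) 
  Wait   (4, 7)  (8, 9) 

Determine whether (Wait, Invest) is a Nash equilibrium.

At (Wait, Invest), Player I earns 4; switching to Invest would give 8, so Player I would deviate.
Player II earns 7; switching to Wait would give 9, so Player II would deviate.
Since at least one player can profitably deviate, this is not a Nash equilibrium.

No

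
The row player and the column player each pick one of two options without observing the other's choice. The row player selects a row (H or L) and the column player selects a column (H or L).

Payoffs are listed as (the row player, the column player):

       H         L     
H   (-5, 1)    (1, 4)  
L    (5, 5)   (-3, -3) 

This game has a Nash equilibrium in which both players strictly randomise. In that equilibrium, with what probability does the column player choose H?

Let c be the probability that the column player plays H. In a completely mixed equilibrium, the row player must be indifferent between H and L.
The row player's expected payoff from H is −5c + (1−c); from L it is 5c − 3(1−c).
Setting these equal: −6c + 1 = 8c − 3, so c = 2/7.

2/7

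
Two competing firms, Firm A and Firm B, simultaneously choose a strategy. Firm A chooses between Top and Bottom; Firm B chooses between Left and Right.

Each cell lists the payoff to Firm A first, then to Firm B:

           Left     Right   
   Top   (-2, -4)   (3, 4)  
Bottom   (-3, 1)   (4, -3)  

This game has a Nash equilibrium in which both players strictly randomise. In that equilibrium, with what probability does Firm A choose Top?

1/3

Let p be the probability that Firm A plays Top. In a completely mixed equilibrium, Firm B must be indifferent between Left and Right.
Firm B's expected payoff from Left is −4p + (1−p); from Right it is 4p − 3(1−p).
Setting these equal: −5p + 1 = 7p − 3, so p = 1/3.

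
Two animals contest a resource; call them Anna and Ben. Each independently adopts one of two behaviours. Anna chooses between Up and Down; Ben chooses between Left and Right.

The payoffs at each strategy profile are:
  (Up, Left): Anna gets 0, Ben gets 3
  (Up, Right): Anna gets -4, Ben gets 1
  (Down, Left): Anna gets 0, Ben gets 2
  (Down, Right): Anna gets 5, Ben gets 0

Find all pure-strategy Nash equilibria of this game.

(Up, Left): Anna gets 0 ≥ 0 from Down, and Ben gets 3 ≥ 1 from Right — Nash equilibrium.
(Up, Right): Anna prefers Down (5 > -4); Ben prefers Left (3 > 1) — not an equilibrium.
(Down, Left): Anna gets 0 ≥ 0 from Up, and Ben gets 2 ≥ 0 from Right — Nash equilibrium.
(Down, Right): Ben prefers Left (2 > 0) — not an equilibrium.

(Up, Left) and (Down, Left)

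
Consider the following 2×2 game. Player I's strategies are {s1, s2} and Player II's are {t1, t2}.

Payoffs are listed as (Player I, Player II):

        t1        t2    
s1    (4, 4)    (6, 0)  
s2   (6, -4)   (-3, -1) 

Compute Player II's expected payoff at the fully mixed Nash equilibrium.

-4/7

First find x, the probability Player I plays s1, from Player II's indifference between t1 and t2: 4x − 4(1−x) = −(1−x), giving x = 3/7.
Since Player II is indifferent in equilibrium, Player II's expected payoff equals the payoff from either column against (3/7, 4/7). Using t1: 4(3/7) − 4(4/7) = -4/7.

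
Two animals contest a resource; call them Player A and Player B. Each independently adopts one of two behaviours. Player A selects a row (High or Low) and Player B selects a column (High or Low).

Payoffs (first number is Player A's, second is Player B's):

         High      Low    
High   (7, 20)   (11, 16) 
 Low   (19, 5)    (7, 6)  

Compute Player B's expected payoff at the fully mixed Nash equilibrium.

First find p, the probability Player A plays High, from Player B's indifference between High and Low: 20p + 5(1−p) = 16p + 6(1−p), giving p = 1/5.
Since Player B is indifferent in equilibrium, Player B's expected payoff equals the payoff from either column against (1/5, 4/5). Using High: 20(1/5) + 5(4/5) = 8.

8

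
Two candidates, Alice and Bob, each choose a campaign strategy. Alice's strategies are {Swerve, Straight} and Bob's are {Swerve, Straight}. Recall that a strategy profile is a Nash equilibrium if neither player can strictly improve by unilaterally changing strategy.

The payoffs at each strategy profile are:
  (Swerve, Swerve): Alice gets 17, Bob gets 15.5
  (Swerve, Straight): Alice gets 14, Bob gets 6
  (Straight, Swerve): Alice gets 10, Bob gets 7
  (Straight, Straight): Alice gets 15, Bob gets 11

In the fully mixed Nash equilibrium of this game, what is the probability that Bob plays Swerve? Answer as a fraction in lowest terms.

1/8

Let y be the probability that Bob plays Swerve. In a completely mixed equilibrium, Alice must be indifferent between Swerve and Straight.
Alice's expected payoff from Swerve is 17y + 14(1−y); from Straight it is 10y + 15(1−y).
Setting these equal: 3y + 14 = −5y + 15, so y = 1/8.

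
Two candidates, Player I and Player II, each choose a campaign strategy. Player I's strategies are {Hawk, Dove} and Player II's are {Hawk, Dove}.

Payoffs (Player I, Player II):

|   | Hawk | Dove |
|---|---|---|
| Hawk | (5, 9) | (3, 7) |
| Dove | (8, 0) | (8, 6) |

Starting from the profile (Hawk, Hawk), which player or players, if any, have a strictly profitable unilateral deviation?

Player I at (Hawk, Hawk) earns 5; deviating to Dove yields 8 — a strict improvement.
Player II earns 9; deviating to Dove yields 7 — not better.
Only Player I has a strictly profitable deviation.

Player I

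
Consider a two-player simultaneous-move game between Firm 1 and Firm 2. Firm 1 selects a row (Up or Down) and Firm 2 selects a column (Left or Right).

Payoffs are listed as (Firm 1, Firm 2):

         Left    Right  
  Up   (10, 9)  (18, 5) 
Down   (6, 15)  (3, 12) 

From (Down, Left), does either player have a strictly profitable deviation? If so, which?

Firm 1

Firm 1 at (Down, Left) earns 6; deviating to Up yields 10 — a strict improvement.
Firm 2 earns 15; deviating to Right yields 12 — not better.
Only Firm 1 has a strictly profitable deviation.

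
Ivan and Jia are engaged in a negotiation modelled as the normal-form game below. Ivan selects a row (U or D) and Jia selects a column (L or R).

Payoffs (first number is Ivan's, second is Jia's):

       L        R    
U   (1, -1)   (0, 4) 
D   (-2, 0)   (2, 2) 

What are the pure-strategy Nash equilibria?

(U, L): Jia prefers R (4 > -1) — not an equilibrium.
(U, R): Ivan prefers D (2 > 0) — not an equilibrium.
(D, L): Ivan prefers U (1 > -2); Jia prefers R (2 > 0) — not an equilibrium.
(D, R): Ivan gets 2 ≥ 0 from U, and Jia gets 2 ≥ 0 from L — Nash equilibrium.

(D, R)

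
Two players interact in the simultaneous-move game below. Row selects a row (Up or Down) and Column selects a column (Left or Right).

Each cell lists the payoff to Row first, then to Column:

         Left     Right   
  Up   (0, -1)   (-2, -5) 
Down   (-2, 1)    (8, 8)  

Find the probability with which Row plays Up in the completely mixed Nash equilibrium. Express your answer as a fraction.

Let x be the probability that Row plays Up. In a completely mixed equilibrium, Column must be indifferent between Left and Right.
Column's expected payoff from Left is −x + (1−x); from Right it is −5x + 8(1−x).
Setting these equal: −2x + 1 = −13x + 8, so x = 7/11.

7/11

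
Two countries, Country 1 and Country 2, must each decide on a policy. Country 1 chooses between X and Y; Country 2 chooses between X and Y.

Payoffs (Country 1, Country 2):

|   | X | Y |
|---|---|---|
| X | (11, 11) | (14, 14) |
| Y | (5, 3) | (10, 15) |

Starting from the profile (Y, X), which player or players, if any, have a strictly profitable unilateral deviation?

Both

Country 1 at (Y, X) earns 5; deviating to X yields 11 — a strict improvement.
Country 2 earns 3; deviating to Y yields 15 — a strict improvement.
Both Country 1 and Country 2 have strictly profitable deviations.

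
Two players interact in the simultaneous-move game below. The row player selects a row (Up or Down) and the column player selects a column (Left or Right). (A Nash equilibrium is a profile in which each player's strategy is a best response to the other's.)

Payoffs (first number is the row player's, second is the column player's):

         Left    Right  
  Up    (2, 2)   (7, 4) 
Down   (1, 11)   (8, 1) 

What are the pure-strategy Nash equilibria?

none

(Up, Left): the column player prefers Right (4 > 2) — not an equilibrium.
(Up, Right): the row player prefers Down (8 > 7) — not an equilibrium.
(Down, Left): the row player prefers Up (2 > 1) — not an equilibrium.
(Down, Right): the column player prefers Left (11 > 1) — not an equilibrium.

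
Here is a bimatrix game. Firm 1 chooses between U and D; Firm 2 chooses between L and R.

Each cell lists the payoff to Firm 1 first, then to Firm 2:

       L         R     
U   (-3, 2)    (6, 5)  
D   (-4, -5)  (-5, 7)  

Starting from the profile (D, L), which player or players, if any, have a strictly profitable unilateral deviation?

Firm 1 at (D, L) earns -4; deviating to U yields -3 — a strict improvement.
Firm 2 earns -5; deviating to R yields 7 — a strict improvement.
Both Firm 1 and Firm 2 have strictly profitable deviations.

Both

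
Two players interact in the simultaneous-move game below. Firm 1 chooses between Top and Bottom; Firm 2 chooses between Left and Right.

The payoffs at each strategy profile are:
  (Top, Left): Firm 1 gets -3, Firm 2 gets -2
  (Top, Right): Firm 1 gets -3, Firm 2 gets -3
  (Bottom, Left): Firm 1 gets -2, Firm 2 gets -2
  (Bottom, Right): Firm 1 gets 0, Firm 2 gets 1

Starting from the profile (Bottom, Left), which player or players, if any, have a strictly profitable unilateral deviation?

Firm 2

Firm 1 at (Bottom, Left) earns -2; deviating to Top yields -3 — not better.
Firm 2 earns -2; deviating to Right yields 1 — a strict improvement.
Only Firm 2 has a strictly profitable deviation.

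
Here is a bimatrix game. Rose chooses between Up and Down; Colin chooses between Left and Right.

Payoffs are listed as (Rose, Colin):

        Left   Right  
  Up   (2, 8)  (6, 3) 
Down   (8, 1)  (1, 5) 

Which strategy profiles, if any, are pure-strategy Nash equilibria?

(Up, Left): Rose prefers Down (8 > 2) — not an equilibrium.
(Up, Right): Colin prefers Left (8 > 3) — not an equilibrium.
(Down, Left): Colin prefers Right (5 > 1) — not an equilibrium.
(Down, Right): Rose prefers Up (6 > 1) — not an equilibrium.

none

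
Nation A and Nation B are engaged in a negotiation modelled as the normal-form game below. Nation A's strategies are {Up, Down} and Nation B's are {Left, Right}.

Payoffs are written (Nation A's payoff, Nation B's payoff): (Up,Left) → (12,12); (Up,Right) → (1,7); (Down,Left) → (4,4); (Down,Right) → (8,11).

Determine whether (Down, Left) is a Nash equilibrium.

No

At (Down, Left), Nation A earns 4; switching to Up would give 12, so Nation A would deviate.
Nation B earns 4; switching to Right would give 11, so Nation B would deviate.
Since at least one player can profitably deviate, this is not a Nash equilibrium.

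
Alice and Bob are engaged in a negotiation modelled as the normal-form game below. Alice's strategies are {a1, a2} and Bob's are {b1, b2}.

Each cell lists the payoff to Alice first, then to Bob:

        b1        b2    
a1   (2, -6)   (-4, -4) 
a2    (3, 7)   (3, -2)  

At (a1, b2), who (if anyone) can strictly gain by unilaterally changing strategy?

Alice at (a1, b2) earns -4; deviating to a2 yields 3 — a strict improvement.
Bob earns -4; deviating to b1 yields -6 — not better.
Only Alice has a strictly profitable deviation.

Alice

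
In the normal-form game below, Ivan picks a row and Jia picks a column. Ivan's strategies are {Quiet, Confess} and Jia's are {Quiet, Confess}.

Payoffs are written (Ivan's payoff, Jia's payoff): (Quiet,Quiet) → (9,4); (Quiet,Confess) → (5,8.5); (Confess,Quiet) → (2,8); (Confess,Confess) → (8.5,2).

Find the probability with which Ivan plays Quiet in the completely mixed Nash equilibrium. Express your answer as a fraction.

Let p be the probability that Ivan plays Quiet. In a completely mixed equilibrium, Jia must be indifferent between Quiet and Confess.
Jia's expected payoff from Quiet is 4p + 8(1−p); from Confess it is 8.5p + 2(1−p).
Setting these equal: −4p + 8 = 6.5p + 2, so p = 4/7.

4/7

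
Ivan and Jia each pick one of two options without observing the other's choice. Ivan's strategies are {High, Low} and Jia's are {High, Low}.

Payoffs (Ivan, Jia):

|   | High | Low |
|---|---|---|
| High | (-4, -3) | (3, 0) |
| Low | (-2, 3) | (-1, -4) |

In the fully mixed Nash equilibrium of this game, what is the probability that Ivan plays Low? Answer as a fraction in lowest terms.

Let r be the probability that Ivan plays High. In a completely mixed equilibrium, Jia must be indifferent between High and Low.
Jia's expected payoff from High is −3r + 3(1−r); from Low it is −4(1−r).
Setting these equal: −6r + 3 = 4r − 4, so r = 7/10.
Therefore Ivan plays Low with probability 1 − 7/10 = 3/10.

3/10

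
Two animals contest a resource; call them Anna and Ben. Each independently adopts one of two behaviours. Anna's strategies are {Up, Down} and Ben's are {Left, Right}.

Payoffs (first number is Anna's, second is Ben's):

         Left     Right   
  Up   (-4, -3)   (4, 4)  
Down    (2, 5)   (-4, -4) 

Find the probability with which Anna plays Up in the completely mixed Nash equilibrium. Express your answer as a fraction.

Let p be the probability that Anna plays Up. In a completely mixed equilibrium, Ben must be indifferent between Left and Right.
Ben's expected payoff from Left is −3p + 5(1−p); from Right it is 4p − 4(1−p).
Setting these equal: −8p + 5 = 8p − 4, so p = 9/16.

9/16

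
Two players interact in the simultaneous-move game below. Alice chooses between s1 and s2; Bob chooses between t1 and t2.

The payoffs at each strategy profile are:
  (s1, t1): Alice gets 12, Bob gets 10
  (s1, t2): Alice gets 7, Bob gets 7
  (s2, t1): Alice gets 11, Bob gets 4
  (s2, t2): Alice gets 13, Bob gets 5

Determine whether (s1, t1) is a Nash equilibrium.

At (s1, t1), Alice earns 12; switching to s2 would give 11, so Alice has no profitable deviation.
Bob earns 10; switching to t2 would give 7, so Bob has no profitable deviation.
Neither player can gain by a unilateral deviation, so this profile is a Nash equilibrium.

Yes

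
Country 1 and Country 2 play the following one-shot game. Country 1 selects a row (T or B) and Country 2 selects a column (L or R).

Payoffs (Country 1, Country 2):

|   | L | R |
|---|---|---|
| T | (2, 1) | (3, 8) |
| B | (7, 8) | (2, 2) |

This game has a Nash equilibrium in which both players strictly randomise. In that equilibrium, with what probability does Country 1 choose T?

6/13

Let x be the probability that Country 1 plays T. In a completely mixed equilibrium, Country 2 must be indifferent between L and R.
Country 2's expected payoff from L is x + 8(1−x); from R it is 8x + 2(1−x).
Setting these equal: −7x + 8 = 6x + 2, so x = 6/13.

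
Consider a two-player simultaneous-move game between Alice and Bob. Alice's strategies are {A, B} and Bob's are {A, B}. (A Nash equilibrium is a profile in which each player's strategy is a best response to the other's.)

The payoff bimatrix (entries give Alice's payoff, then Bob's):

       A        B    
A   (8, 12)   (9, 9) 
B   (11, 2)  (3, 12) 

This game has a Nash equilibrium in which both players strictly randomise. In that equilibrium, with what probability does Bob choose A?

2/3

Let c be the probability that Bob plays A. In a completely mixed equilibrium, Alice must be indifferent between A and B.
Alice's expected payoff from A is 8c + 9(1−c); from B it is 11c + 3(1−c).
Setting these equal: −c + 9 = 8c + 3, so c = 2/3.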